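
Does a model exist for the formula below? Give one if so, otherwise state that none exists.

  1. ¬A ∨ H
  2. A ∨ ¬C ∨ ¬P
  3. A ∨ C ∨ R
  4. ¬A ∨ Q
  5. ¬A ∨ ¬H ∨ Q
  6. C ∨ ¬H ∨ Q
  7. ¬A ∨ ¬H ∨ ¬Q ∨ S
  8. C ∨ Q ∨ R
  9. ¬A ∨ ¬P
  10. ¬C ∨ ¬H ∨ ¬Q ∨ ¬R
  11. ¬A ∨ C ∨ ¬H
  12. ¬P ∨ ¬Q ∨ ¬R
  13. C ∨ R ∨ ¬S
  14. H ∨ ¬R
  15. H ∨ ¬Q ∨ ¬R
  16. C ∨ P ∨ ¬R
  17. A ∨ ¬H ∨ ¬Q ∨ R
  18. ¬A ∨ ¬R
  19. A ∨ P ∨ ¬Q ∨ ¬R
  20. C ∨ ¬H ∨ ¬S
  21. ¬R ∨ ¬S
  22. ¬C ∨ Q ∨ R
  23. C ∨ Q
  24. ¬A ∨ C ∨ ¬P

Set C = True.
Set Q = False.
  then (¬A ∨ Q) forces A = False.
  then (¬C ∨ Q ∨ R) forces R = True.
  then (A ∨ ¬C ∨ ¬P) forces P = False.
  then (H ∨ ¬R) forces H = True.
  then (¬R ∨ ¬S) forces S = False.
All clauses satisfied.

C = True, Q = False, R = True, H = True, P = False, A = False, S = False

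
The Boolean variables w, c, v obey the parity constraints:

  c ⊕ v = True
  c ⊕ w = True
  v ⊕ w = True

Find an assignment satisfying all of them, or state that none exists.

Adding constraints 1, 2, 3 mod 2: every variable appears an even number of times on the left, so the left side is 0.
But the right sides sum to 1 (mod 2). 0 ≠ 1 — the system is inconsistent.

Unsatisfiable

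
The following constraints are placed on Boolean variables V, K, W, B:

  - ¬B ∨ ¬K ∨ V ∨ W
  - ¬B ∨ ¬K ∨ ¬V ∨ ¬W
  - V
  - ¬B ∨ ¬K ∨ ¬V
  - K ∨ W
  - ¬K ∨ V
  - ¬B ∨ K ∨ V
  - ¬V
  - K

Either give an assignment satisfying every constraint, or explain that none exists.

Case V = True:
  Clause (¬V) is falsified — contradiction.
Case V = False:
  Clause (V) is falsified — contradiction.
Both cases fail, so the formula is unsatisfiable.

UNSATISFIABLE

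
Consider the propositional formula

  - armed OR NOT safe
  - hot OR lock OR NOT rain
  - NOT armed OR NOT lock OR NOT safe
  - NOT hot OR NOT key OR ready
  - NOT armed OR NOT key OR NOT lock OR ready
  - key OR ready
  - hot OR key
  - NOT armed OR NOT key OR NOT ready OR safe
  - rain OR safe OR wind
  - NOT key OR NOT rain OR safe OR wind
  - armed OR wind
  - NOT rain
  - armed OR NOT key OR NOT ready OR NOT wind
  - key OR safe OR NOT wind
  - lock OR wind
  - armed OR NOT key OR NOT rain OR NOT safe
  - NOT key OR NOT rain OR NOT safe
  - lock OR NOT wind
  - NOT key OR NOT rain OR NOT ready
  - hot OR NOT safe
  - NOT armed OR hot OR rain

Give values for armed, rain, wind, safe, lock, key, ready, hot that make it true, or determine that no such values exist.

armed = False, rain = False, wind = True, safe = False, lock = True, key = True, ready = False, hot = False

Unit clause (NOT rain) forces rain = False.
Set armed = False.
  then (armed OR NOT safe) forces safe = False.
  then (rain OR safe OR wind) forces wind = True.
  then (key OR safe OR NOT wind) forces key = True.
  then (lock OR NOT wind) forces lock = True.
  then (armed OR NOT key OR NOT ready OR NOT wind) forces ready = False.
  then (NOT hot OR NOT key OR ready) forces hot = False.
All clauses satisfied.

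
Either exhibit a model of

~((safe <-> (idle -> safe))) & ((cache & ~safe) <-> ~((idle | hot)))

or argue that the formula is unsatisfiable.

safe = False; cache = True; idle = False; hot = False

  ~((safe <-> (idle -> safe))) = True
    safe <-> (idle -> safe) = False
      idle -> safe = True
  (cache & ~safe) <-> ~((idle | hot)) = True
    cache & ~safe = True
      ~safe = True
    ~((idle | hot)) = True
      idle | hot = False
Both conjuncts True, so the formula holds.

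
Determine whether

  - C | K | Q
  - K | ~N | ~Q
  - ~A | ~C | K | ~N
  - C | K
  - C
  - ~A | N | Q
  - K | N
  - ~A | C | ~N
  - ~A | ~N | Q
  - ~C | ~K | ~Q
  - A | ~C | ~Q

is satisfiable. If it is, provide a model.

K=F, A=F, N=T, C=T, Q=F

Unit clause (C) forces C = True.
Set K = False.
  then (K | N) forces N = True.
  then (K | ~N | ~Q) forces Q = False.
  then (~A | ~C | K | ~N) forces A = False.
All clauses satisfied.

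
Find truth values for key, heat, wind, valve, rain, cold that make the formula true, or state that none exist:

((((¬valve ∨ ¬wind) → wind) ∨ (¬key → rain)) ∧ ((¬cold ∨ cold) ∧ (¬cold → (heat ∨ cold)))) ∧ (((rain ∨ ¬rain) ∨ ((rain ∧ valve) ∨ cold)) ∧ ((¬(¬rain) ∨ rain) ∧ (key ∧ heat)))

key = True; heat = True; wind = False; valve = False; rain = True; cold = False

  (((¬valve ∨ ¬wind) → wind) ∨ (¬key → rain)) ∧ ((¬cold ∨ cold) ∧ (¬cold → (heat ∨ cold))) = True
    ((¬valve ∨ ¬wind) → wind) ∨ (¬key → rain) = True
      (¬valve ∨ ¬wind) → wind = False
        ¬valve ∨ ¬wind = True
          ¬valve = True
          ¬wind = True
      ¬key → rain = True
        ¬key = False
    (¬cold ∨ cold) ∧ (¬cold → (heat ∨ cold)) = True
      ¬cold ∨ cold = True
        ¬cold = True
      ¬cold → (heat ∨ cold) = True
        ¬cold = True
        heat ∨ cold = True
  ((rain ∨ ¬rain) ∨ ((rain ∧ valve) ∨ cold)) ∧ ((¬(¬rain) ∨ rain) ∧ (key ∧ heat)) = True
    (rain ∨ ¬rain) ∨ ((rain ∧ valve) ∨ cold) = True
      rain ∨ ¬rain = True
        ¬rain = False
      (rain ∧ valve) ∨ cold = False
        rain ∧ valve = False
    (¬(¬rain) ∨ rain) ∧ (key ∧ heat) = True
      ¬(¬rain) ∨ rain = True
        ¬(¬rain) = True
          ¬rain = False
      key ∧ heat = True
Both conjuncts True, so the formula holds.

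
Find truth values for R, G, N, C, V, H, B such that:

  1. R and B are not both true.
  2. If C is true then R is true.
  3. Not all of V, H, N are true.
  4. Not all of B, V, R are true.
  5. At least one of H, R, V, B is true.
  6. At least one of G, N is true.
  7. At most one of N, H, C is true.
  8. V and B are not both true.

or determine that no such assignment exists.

R = False, G = True, N = False, C = False, V = False, H = False, B = True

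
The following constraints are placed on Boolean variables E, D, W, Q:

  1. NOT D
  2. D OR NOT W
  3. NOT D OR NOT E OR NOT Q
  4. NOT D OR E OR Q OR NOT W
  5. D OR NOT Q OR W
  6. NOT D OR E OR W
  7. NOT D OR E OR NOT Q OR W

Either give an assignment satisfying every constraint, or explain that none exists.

E: True, D: False, W: False, Q: False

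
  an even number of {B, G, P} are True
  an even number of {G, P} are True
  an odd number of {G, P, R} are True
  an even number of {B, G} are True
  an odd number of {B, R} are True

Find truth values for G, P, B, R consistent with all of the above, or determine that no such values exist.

G=F, P=F, B=F, R=T

{B, G, P}: 0 true → even ✓
{G, P}: 0 true → even ✓
{G, P, R}: 1 true → odd ✓
{B, G}: 0 true → even ✓
{B, R}: 1 true → odd ✓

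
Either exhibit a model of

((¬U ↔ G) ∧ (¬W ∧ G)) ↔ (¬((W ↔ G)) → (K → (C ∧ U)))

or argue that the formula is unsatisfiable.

W=T, C=F, U=T, G=F, K=T

  ((¬U ↔ G) ∧ (¬W ∧ G)) ↔ (¬((W ↔ G)) → (K → (C ∧ U))) = True
    (¬U ↔ G) ∧ (¬W ∧ G) = False
      ¬U ↔ G = True
        ¬U = False
      ¬W ∧ G = False
        ¬W = False
    ¬((W ↔ G)) → (K → (C ∧ U)) = False
      ¬((W ↔ G)) = True
        W ↔ G = False
      K → (C ∧ U) = False
        C ∧ U = False
The formula evaluates to True.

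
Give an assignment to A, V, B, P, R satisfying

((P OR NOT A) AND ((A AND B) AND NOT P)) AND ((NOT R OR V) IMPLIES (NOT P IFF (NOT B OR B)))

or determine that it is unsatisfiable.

Case P = True: the conjunct NOT P is False.
Case P = False: the formula simplifies to (NOT A AND (A AND B)) AND ((NOT R OR V) IMPLIES (NOT B OR B)).
  A = True: the conjunct NOT A is False.
  A = False: the conjunct A is False.
Both cases fail — unsatisfiable.

Unsatisfiable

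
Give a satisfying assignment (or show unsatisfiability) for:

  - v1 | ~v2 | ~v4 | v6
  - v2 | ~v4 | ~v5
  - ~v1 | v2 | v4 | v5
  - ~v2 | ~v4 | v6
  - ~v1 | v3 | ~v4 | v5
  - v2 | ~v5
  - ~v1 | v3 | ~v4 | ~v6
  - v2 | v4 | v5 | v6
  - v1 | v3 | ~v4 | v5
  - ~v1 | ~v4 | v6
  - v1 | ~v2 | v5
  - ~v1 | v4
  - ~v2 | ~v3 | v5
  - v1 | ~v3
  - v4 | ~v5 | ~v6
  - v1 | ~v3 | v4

Set v1 = True.
  then (~v1 | v4) forces v4 = True.
  then (~v1 | ~v4 | v6) forces v6 = True.
  then (~v1 | v3 | ~v4 | ~v6) forces v3 = True.
Set v2 = True.
  then (~v2 | ~v3 | v5) forces v5 = True.
All clauses satisfied.

v1 = True; v2 = True; v3 = True; v4 = True; v5 = True; v6 = True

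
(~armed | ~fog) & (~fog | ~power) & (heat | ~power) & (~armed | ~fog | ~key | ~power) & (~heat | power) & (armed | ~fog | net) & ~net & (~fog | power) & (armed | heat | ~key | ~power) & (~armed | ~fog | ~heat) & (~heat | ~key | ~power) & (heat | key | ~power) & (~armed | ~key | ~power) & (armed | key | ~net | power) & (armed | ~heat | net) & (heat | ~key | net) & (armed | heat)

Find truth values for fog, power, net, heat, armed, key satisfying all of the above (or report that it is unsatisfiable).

fog = False; power = True; net = False; heat = True; armed = True; key = False

Unit clause (~net) forces net = False.
Try fog = True:
  (~armed | ~fog) forces armed = False.
  clause (armed | ~fog | net) is falsified — backtrack.
So fog = False.
Set power = True.
  then (heat | ~power) forces heat = True.
  then (~heat | ~key | ~power) forces key = False.
  then (armed | ~heat | net) forces armed = True.
All clauses satisfied.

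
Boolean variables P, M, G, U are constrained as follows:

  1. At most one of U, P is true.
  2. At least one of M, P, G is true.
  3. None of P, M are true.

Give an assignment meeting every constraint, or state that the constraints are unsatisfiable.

P = False; M = False; G = True; U = True

  (1) {U, P}: 1 true — at most one ✓
  (2) {M, P, G}: 1 true — at least one ✓
  (3) {P, M}: 0 true — none ✓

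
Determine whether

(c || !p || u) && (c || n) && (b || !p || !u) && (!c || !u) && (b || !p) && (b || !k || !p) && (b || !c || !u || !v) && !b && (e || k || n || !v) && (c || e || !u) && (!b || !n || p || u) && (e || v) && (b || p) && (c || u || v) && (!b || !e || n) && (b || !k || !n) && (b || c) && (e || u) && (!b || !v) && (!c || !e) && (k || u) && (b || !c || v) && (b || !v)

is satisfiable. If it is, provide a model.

The formula is unsatisfiable.

Case b = True:
  Clause (!b) is falsified — contradiction.
Case b = False:
  (b || !p) forces p = False.
  Clause (b || p) is falsified — contradiction.
Both cases fail, so the formula is unsatisfiable.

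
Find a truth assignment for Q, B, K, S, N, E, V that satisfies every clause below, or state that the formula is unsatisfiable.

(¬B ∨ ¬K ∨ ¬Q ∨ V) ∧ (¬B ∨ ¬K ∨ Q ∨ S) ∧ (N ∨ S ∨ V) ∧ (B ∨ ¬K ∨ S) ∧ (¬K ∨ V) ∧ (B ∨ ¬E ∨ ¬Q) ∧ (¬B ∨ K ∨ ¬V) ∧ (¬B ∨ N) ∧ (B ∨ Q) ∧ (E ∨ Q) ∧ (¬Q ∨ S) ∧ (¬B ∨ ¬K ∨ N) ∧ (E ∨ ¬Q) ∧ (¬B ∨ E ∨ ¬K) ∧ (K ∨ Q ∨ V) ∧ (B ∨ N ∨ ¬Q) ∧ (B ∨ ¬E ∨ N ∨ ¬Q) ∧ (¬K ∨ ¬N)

Q = True; B = True; K = False; S = True; N = True; E = True; V = False

Set Q = True.
  then (¬Q ∨ S) forces S = True.
  then (E ∨ ¬Q) forces E = True.
  then (B ∨ ¬E ∨ ¬Q) forces B = True.
  then (¬B ∨ N) forces N = True.
  then (¬K ∨ ¬N) forces K = False.
  then (¬B ∨ K ∨ ¬V) forces V = False.
All clauses satisfied.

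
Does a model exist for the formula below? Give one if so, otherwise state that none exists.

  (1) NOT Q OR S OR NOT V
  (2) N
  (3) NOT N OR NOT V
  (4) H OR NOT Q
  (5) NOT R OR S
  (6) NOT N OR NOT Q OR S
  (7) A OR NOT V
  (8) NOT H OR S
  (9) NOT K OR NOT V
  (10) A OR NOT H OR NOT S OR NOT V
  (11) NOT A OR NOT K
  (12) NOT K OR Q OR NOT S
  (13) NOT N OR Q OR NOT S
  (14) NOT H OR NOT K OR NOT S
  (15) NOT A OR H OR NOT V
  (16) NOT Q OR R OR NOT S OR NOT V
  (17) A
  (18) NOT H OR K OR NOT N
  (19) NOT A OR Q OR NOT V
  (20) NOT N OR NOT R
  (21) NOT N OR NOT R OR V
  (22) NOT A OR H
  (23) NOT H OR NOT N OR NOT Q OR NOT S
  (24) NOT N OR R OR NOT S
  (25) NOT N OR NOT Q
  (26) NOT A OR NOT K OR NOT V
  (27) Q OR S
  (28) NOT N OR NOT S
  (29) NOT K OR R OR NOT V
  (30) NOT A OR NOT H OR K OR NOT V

UNSATISFIABLE

Case A = True:
  (N) forces N = True.
  (NOT N OR NOT V) forces V = False.
  (NOT A OR NOT K) forces K = False.
  (NOT H OR K OR NOT N) forces H = False.
  Clause (NOT A OR H) is falsified — contradiction.
Case A = False:
  Clause (A) is falsified — contradiction.
Both cases fail, so the formula is unsatisfiable.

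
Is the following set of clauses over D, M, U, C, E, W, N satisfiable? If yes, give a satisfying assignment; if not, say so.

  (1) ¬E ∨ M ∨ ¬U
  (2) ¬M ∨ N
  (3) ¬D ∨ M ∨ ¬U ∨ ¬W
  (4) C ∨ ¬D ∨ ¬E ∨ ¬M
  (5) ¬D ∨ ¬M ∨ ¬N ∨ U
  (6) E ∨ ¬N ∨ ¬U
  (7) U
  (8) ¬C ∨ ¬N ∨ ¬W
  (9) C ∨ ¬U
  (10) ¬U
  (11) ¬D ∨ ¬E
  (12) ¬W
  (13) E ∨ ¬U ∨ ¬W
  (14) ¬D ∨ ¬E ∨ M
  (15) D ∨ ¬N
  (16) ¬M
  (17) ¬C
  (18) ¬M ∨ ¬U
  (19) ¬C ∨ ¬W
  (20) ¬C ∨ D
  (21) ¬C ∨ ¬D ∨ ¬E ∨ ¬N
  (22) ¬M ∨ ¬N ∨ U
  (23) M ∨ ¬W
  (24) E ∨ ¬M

UNSATISFIABLE

Case U = True:
  Clause (¬U) is falsified — contradiction.
Case U = False:
  Clause (U) is falsified — contradiction.
Both cases fail, so the formula is unsatisfiable.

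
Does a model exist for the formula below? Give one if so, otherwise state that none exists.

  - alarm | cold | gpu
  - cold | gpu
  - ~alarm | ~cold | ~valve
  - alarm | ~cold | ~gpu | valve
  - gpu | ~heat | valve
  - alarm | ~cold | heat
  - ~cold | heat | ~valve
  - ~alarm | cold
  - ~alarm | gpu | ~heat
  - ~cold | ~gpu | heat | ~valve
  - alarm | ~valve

gpu = False; valve = False; cold = True; alarm = True; heat = False

Set gpu = False.
  then (cold | gpu) forces cold = True.
Try valve = True:
  (~alarm | ~cold | ~valve) forces alarm = False.
  clause (alarm | ~valve) is falsified — backtrack.
So valve = False.
  then (gpu | ~heat | valve) forces heat = False.
  then (alarm | ~cold | heat) forces alarm = True.
All clauses satisfied.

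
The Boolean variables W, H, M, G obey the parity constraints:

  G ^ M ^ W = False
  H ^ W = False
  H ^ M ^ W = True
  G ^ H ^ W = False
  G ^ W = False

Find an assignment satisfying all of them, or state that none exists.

Unsatisfiable — no assignment works.

Adding constraints 1, 2, 3, 5 mod 2: every variable appears an even number of times on the left, so the left side is 0.
But the right sides sum to 1 (mod 2). 0 ≠ 1 — the system is inconsistent.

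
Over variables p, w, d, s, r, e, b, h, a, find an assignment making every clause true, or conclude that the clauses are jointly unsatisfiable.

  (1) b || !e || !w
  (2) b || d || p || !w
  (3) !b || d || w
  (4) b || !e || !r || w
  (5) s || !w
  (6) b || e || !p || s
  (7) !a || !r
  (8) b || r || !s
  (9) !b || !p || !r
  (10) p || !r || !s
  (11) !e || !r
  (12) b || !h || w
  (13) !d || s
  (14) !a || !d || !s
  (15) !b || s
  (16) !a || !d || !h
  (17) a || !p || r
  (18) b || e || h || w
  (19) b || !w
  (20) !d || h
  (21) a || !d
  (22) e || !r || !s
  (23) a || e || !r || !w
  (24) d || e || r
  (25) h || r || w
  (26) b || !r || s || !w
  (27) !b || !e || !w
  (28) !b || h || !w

Case d = True:
  (!d || s) forces s = True.
  (!a || !d || !s) forces a = False.
  Clause (a || !d) is falsified — contradiction.
Case d = False:
  If b = True:
    (!b || d || w) forces w = True.
    (s || !w) forces s = True.
    (!b || !e || !w) forces e = False.
    (e || !r || !s) forces r = False.
    clause (d || e || r) is falsified.
  If b = False:
    (b || !w) forces w = False.
    (b || !h || w) forces h = False.
    (b || e || h || w) forces e = True.
    (b || !e || !r || w) forces r = False.
    clause (h || r || w) is falsified.
  Every sub-case reaches a contradiction.
Both cases fail, so the formula is unsatisfiable.

Unsatisfiable — no assignment works.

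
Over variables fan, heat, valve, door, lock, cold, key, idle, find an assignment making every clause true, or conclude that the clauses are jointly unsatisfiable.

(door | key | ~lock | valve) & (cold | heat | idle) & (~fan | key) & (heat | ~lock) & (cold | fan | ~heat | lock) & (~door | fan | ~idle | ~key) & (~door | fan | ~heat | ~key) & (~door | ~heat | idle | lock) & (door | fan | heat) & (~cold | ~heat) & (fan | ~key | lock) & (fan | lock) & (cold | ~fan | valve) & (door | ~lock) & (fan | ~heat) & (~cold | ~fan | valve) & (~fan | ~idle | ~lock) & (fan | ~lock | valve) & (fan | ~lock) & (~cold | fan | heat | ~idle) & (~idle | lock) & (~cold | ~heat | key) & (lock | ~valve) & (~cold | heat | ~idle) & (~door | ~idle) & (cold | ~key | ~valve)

Unsatisfiable — no assignment works.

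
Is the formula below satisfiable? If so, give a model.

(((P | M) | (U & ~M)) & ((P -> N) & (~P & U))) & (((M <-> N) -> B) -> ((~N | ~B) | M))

M: False; B: False; N: True; U: True; P: False

  ((P | M) | (U & ~M)) & ((P -> N) & (~P & U)) = True
    (P | M) | (U & ~M) = True
      P | M = False
      U & ~M = True
        ~M = True
    (P -> N) & (~P & U) = True
      P -> N = True
      ~P & U = True
        ~P = True
  ((M <-> N) -> B) -> ((~N | ~B) | M) = True
    (M <-> N) -> B = True
      M <-> N = False
    (~N | ~B) | M = True
      ~N | ~B = True
        ~N = False
        ~B = True
Both conjuncts True, so the formula holds.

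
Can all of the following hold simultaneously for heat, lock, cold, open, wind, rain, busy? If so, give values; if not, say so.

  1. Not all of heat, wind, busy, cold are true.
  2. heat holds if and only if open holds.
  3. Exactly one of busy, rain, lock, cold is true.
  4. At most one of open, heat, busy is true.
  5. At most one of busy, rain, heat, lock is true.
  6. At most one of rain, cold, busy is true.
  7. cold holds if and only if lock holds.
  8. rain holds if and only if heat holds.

heat=F, lock=F, cold=F, open=F, wind=T, rain=F, busy=T

  (1) {heat, wind, busy, cold}: 2/4 true — not all ✓
  (2) heat=F, open=F — same ✓
  (3) {busy, rain, lock, cold}: 1 true — exactly one ✓
  (4) {open, heat, busy}: 1 true — at most one ✓
  (5) {busy, rain, heat, lock}: 1 true — at most one ✓
  (6) {rain, cold, busy}: 1 true — at most one ✓
  (7) cold=F, lock=F — same ✓
  (8) rain=F, heat=F — same ✓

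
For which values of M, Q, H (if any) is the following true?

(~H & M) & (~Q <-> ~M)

M = True; Q = True; H = False

  ~H & M = True
    ~H = True
  ~Q <-> ~M = True
    ~Q = False
    ~M = False
Both conjuncts True, so the formula holds.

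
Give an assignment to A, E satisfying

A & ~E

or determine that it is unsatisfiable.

A = True; E = False

  ~E = True
Both conjuncts True, so the formula holds.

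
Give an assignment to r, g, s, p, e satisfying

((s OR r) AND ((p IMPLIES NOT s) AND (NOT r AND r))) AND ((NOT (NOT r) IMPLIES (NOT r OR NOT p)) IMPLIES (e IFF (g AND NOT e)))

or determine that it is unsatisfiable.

Unsatisfiable — no assignment works.

Case r = True: the conjunct NOT r is False.
Case r = False: the conjunct r is False.
Both cases fail — unsatisfiable.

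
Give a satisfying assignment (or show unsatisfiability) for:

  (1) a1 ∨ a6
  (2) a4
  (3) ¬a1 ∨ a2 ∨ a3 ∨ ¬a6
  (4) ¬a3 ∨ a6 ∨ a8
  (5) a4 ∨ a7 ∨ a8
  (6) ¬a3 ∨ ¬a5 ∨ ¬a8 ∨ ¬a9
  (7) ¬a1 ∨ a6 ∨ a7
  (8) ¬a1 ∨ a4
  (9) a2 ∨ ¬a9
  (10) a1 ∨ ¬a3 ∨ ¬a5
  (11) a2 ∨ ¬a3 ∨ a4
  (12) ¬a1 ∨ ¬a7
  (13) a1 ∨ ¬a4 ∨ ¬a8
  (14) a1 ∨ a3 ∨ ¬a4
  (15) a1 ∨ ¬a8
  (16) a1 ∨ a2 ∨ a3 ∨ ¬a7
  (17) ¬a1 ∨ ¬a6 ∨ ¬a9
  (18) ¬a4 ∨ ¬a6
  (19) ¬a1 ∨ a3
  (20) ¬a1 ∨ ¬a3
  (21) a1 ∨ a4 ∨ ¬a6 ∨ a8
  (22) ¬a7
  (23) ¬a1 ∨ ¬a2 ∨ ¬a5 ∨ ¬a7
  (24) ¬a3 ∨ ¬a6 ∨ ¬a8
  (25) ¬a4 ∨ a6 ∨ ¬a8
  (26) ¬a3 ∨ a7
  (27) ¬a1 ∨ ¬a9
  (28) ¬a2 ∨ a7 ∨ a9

Unsatisfiable

Case a4 = True:
  (¬a4 ∨ ¬a6) forces a6 = False.
  (a1 ∨ a6) forces a1 = True.
  (¬a1 ∨ a6 ∨ a7) forces a7 = True.
  Clause (¬a1 ∨ ¬a7) is falsified — contradiction.
Case a4 = False:
  Clause (a4) is falsified — contradiction.
Both cases fail, so the formula is unsatisfiable.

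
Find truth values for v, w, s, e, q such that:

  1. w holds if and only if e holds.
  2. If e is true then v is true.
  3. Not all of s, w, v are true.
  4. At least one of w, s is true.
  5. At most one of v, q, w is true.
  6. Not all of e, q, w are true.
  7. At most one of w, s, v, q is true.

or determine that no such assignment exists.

v = False, w = False, s = True, e = False, q = False

  (1) w=F, e=F — same ✓
  (2) e=F ⇒ v: vacuous ✓
  (3) {s, w, v}: 1/3 true — not all ✓
  (4) {w, s}: 1 true — at least one ✓
  (5) {v, q, w}: 0 true — at most one ✓
  (6) {e, q, w}: 0/3 true — not all ✓
  (7) {w, s, v, q}: 1 true — at most one ✓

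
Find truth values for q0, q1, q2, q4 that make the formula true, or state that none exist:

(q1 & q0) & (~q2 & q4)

q0=T, q1=T, q2=F, q4=T

  q1 & q0 = True
  ~q2 & q4 = True
    ~q2 = True
Both conjuncts True, so the formula holds.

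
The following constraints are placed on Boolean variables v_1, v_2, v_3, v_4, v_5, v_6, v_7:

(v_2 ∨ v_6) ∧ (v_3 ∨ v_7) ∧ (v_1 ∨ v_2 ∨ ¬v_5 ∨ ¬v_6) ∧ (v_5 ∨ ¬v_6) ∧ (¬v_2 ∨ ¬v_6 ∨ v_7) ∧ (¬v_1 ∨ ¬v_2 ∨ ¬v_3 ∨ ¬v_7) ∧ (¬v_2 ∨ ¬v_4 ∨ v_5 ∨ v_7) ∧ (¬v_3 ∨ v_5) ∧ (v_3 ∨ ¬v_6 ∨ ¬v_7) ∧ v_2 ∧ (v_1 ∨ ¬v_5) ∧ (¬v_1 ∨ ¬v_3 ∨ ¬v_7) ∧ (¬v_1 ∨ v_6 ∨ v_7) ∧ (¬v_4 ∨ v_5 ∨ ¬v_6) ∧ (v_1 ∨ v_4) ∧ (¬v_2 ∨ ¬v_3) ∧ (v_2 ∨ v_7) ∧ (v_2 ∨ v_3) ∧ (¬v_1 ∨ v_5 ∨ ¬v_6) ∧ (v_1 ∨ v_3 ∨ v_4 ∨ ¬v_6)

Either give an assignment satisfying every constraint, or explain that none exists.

v_1: True, v_2: True, v_3: False, v_4: False, v_5: True, v_6: False, v_7: True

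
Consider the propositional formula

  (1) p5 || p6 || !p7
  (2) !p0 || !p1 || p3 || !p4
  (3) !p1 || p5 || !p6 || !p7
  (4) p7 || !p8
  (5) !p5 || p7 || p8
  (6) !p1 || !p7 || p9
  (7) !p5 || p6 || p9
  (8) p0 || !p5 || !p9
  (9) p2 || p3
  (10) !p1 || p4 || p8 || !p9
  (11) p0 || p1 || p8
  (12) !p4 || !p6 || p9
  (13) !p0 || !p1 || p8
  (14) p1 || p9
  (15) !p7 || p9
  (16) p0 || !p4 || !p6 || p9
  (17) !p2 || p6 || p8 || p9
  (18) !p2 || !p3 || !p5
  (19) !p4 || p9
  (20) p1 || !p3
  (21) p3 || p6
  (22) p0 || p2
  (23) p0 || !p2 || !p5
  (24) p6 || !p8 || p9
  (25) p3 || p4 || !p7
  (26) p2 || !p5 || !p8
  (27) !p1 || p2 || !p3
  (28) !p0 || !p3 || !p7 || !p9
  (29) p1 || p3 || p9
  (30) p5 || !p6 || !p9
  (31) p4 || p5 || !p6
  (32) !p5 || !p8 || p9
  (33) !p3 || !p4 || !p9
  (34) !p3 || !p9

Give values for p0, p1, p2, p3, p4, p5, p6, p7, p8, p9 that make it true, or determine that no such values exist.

Set p0 = True.
Set p1 = False.
  then (p1 || p9) forces p9 = True.
  then (p1 || !p3) forces p3 = False.
  then (p3 || p6) forces p6 = True.
  then (p5 || !p6 || !p9) forces p5 = True.
  then (p2 || p3) forces p2 = True.
Try p4 = False:
  (p3 || p4 || !p7) forces p7 = False.
  (p7 || !p8) forces p8 = False.
  clause (!p5 || p7 || p8) is falsified — backtrack.
So p4 = True.
Try p7 = False:
  (p7 || !p8) forces p8 = False.
  clause (!p5 || p7 || p8) is falsified — backtrack.
So p7 = True.
Set p8 = True.
All clauses satisfied.

p0=T, p1=F, p2=T, p3=F, p4=T, p5=T, p6=T, p7=T, p8=T, p9=T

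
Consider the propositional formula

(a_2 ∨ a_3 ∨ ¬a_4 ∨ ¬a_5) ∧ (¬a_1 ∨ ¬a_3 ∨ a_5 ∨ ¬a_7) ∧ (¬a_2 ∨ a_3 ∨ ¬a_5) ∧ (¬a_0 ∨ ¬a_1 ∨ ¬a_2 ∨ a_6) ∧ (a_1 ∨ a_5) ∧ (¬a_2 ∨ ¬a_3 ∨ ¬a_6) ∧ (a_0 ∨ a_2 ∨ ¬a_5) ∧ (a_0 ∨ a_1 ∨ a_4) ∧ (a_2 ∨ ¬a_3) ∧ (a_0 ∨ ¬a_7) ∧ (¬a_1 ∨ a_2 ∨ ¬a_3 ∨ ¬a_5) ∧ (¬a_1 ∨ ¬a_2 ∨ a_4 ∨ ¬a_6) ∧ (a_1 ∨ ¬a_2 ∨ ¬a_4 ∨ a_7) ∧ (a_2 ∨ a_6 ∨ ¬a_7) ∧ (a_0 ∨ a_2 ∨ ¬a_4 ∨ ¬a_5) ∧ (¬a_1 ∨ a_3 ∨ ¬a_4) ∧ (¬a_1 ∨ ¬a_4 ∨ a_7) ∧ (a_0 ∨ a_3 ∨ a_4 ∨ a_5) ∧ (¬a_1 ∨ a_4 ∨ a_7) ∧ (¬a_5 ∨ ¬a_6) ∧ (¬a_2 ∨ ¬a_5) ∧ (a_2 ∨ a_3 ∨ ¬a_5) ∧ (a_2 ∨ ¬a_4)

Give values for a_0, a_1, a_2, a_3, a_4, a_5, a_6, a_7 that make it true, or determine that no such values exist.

Set a_0 = True.
Try a_1 = False:
  (a_1 ∨ a_5) forces a_5 = True.
  (¬a_5 ∨ ¬a_6) forces a_6 = False.
  (¬a_2 ∨ ¬a_5) forces a_2 = False.
  (a_2 ∨ ¬a_3) forces a_3 = False.
  clause (a_2 ∨ a_3 ∨ ¬a_5) is falsified — backtrack.
So a_1 = True.
Try a_2 = True:
  (¬a_0 ∨ ¬a_1 ∨ ¬a_2 ∨ a_6) forces a_6 = True.
  (¬a_2 ∨ ¬a_3 ∨ ¬a_6) forces a_3 = False.
  (¬a_2 ∨ a_3 ∨ ¬a_5) forces a_5 = False.
  (¬a_1 ∨ ¬a_2 ∨ a_4 ∨ ¬a_6) forces a_4 = True.
  clause (¬a_1 ∨ a_3 ∨ ¬a_4) is falsified — backtrack.
So a_2 = False.
  then (a_2 ∨ ¬a_3) forces a_3 = False.
  then (¬a_1 ∨ a_3 ∨ ¬a_4) forces a_4 = False.
  then (¬a_1 ∨ a_4 ∨ a_7) forces a_7 = True.
  then (a_2 ∨ a_3 ∨ ¬a_5) forces a_5 = False.
  then (a_2 ∨ a_6 ∨ ¬a_7) forces a_6 = True.
All clauses satisfied.

a_0 = True, a_1 = True, a_2 = False, a_3 = False, a_4 = False, a_5 = False, a_6 = True, a_7 = True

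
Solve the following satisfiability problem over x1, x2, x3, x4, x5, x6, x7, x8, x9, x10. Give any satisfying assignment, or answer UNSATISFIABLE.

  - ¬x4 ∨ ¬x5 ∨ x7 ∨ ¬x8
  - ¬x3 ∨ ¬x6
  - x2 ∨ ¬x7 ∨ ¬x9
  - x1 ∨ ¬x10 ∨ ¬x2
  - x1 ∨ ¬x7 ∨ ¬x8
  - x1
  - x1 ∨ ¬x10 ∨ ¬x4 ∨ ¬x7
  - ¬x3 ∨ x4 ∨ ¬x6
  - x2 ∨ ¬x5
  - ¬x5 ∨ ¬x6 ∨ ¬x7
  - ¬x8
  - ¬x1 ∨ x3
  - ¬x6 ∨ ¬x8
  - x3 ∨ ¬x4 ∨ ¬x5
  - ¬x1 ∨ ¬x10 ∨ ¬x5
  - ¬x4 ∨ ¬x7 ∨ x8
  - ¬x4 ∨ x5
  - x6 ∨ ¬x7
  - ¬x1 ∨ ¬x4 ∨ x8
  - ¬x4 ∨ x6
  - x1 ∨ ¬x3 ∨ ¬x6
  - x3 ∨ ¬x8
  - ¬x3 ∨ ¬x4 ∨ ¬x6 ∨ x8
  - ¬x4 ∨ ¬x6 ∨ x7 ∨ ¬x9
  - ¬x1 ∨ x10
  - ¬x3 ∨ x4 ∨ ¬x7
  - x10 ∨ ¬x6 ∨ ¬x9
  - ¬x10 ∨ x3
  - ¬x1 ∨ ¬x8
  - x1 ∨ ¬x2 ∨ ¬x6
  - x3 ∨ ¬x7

x1: True; x2: True; x3: True; x4: False; x5: False; x6: False; x7: False; x8: False; x9: False; x10: True

Unit clause (x1) forces x1 = True.
Unit clause (¬x8) forces x8 = False.
In (¬x1 ∨ x3) only x3 is left, so x3 = True.
In (¬x1 ∨ ¬x4 ∨ x8) only ¬x4 is left, so x4 = False.
In (¬x1 ∨ x10) only x10 is left, so x10 = True.
In (¬x3 ∨ x4 ∨ ¬x7) only ¬x7 is left, so x7 = False.
In (¬x3 ∨ ¬x6) only ¬x6 is left, so x6 = False.
In (¬x1 ∨ ¬x10 ∨ ¬x5) only ¬x5 is left, so x5 = False.
Set x2 = True.
Set x9 = False.
All clauses satisfied.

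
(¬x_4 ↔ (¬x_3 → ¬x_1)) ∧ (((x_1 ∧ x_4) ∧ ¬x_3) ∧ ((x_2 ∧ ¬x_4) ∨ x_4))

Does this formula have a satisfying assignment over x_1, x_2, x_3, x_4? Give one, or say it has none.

x_1=T; x_2=T; x_3=F; x_4=T

  ¬x_4 ↔ (¬x_3 → ¬x_1) = True
    ¬x_4 = False
    ¬x_3 → ¬x_1 = False
      ¬x_3 = True
      ¬x_1 = False
  ((x_1 ∧ x_4) ∧ ¬x_3) ∧ ((x_2 ∧ ¬x_4) ∨ x_4) = True
    (x_1 ∧ x_4) ∧ ¬x_3 = True
      x_1 ∧ x_4 = True
      ¬x_3 = True
    (x_2 ∧ ¬x_4) ∨ x_4 = True
      x_2 ∧ ¬x_4 = False
        ¬x_4 = False
Both conjuncts True, so the formula holds.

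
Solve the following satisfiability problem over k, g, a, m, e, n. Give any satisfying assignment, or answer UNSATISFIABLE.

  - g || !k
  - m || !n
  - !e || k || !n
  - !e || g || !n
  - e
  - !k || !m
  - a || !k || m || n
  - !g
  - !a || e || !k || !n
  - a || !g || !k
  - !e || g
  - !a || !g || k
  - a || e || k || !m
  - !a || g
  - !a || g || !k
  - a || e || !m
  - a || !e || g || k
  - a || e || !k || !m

Case e = True:
  (!g) forces g = False.
  Clause (!e || g) is falsified — contradiction.
Case e = False:
  Clause (e) is falsified — contradiction.
Both cases fail, so the formula is unsatisfiable.

Unsatisfiable — no assignment works.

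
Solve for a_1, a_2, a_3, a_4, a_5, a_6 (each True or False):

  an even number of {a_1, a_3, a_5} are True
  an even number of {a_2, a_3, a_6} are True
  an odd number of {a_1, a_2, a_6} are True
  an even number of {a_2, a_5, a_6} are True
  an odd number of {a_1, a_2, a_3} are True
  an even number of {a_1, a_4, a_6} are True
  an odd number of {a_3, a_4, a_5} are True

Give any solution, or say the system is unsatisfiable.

a_1: False, a_2: False, a_3: True, a_4: True, a_5: True, a_6: True

{a_1, a_3, a_5}: 2 true → even ✓
{a_2, a_3, a_6}: 2 true → even ✓
{a_1, a_2, a_6}: 1 true → odd ✓
{a_2, a_5, a_6}: 2 true → even ✓
{a_1, a_2, a_3}: 1 true → odd ✓
{a_1, a_4, a_6}: 2 true → even ✓
{a_3, a_4, a_5}: 3 true → odd ✓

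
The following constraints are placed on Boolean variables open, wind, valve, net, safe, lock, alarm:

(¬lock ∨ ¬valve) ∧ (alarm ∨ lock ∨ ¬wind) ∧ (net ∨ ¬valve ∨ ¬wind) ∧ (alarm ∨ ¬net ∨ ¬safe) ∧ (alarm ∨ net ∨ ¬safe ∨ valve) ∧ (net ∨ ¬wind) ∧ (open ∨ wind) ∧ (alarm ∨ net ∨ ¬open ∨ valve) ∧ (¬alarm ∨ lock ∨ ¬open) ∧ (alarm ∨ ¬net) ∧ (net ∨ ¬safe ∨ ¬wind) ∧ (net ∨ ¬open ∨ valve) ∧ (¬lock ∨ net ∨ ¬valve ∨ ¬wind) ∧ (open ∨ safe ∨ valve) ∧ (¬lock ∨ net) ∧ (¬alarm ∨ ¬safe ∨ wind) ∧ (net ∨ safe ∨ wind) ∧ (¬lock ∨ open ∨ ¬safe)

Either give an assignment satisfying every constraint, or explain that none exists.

open = True, wind = False, valve = True, net = False, safe = True, lock = False, alarm = False

Set open = True.
Set wind = False.
Set valve = True.
  then (¬lock ∨ ¬valve) forces lock = False.
  then (¬alarm ∨ lock ∨ ¬open) forces alarm = False.
  then (alarm ∨ ¬net) forces net = False.
  then (net ∨ safe ∨ wind) forces safe = True.
All clauses satisfied.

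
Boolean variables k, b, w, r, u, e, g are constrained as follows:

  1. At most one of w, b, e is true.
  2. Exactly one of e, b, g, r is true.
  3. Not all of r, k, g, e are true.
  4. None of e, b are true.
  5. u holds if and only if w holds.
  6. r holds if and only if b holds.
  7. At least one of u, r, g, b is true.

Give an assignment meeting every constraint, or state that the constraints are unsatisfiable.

k: True, b: False, w: True, r: False, u: True, e: False, g: True

  (1) {w, b, e}: 1 true — at most one ✓
  (2) {e, b, g, r}: 1 true — exactly one ✓
  (3) {r, k, g, e}: 2/4 true — not all ✓
  (4) {e, b}: 0 true — none ✓
  (5) u=T, w=T — same ✓
  (6) r=F, b=F — same ✓
  (7) {u, r, g, b}: 2 true — at least one ✓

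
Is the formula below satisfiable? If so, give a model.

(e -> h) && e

e = True; h = True

  e -> h = True
Both conjuncts True, so the formula holds.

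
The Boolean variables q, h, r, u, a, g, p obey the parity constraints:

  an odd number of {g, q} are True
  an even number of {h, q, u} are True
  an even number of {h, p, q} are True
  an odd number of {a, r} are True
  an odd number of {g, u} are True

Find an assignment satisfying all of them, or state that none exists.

q=F, h=F, r=F, u=F, a=T, g=T, p=F

{g, q}: 1 true → odd ✓
{h, q, u}: 0 true → even ✓
{h, p, q}: 0 true → even ✓
{a, r}: 1 true → odd ✓
{g, u}: 1 true → odd ✓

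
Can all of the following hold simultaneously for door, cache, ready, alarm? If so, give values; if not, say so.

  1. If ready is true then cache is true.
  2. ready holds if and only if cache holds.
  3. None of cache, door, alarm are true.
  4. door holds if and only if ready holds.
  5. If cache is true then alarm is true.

door = False, cache = False, ready = False, alarm = False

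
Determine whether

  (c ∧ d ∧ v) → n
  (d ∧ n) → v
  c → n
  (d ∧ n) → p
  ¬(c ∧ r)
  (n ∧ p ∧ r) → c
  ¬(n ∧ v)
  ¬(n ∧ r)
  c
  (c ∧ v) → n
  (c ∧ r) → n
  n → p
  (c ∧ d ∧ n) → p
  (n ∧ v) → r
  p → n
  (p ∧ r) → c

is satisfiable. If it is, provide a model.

Unit clause (c) forces c = True.
In (¬c ∨ ¬r) only ¬r is left, so r = False.
In (¬c ∨ n) only n is left, so n = True.
In (¬n ∨ r ∨ ¬v) only ¬v is left, so v = False.
In (¬n ∨ p) only p is left, so p = True.
In (¬d ∨ ¬n ∨ v) only ¬d is left, so d = False.
All clauses satisfied.

r = False, d = False, v = False, c = True, p = True, n = True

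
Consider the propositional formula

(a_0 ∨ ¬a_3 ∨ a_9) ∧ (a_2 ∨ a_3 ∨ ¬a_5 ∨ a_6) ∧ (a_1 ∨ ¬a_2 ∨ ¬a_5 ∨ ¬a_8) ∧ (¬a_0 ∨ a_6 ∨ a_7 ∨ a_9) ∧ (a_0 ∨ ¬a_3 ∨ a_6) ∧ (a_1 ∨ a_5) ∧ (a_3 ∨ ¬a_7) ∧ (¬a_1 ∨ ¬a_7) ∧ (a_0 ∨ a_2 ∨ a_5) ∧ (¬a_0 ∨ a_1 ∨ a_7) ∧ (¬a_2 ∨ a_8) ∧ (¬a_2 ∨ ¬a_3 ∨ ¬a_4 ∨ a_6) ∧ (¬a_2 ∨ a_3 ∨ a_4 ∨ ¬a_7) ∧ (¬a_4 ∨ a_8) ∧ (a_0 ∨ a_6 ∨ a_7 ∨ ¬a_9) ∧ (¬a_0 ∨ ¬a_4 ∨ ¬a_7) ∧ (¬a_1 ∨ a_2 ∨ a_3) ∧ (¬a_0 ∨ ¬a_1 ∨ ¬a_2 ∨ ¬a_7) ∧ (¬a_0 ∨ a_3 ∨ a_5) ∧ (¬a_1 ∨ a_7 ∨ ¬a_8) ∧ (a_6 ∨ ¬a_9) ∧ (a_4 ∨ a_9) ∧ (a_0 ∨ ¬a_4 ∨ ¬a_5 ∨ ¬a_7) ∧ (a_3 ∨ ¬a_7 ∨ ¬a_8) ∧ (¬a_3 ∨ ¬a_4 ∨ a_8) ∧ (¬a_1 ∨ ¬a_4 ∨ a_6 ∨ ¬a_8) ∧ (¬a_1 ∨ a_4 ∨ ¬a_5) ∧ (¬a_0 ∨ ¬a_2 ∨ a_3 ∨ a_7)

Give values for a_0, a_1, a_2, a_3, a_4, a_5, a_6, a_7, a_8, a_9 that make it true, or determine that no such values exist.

a_0: False; a_1: False; a_2: False; a_3: False; a_4: False; a_5: True; a_6: True; a_7: False; a_8: True; a_9: True

Set a_0 = False.
Set a_1 = False.
  then (a_1 ∨ a_5) forces a_5 = True.
Try a_2 = True:
  (a_1 ∨ ¬a_2 ∨ ¬a_5 ∨ ¬a_8) forces a_8 = False.
  clause (¬a_2 ∨ a_8) is falsified — backtrack.
So a_2 = False.
Set a_3 = False.
  then (a_2 ∨ a_3 ∨ ¬a_5 ∨ a_6) forces a_6 = True.
  then (a_3 ∨ ¬a_7) forces a_7 = False.
Set a_4 = False.
  then (a_4 ∨ a_9) forces a_9 = True.
Set a_8 = True.
All clauses satisfied.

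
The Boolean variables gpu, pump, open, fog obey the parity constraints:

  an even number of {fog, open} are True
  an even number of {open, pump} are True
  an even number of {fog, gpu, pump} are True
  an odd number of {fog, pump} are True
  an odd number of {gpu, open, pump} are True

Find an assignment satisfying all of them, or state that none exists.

Adding constraints 1, 2, 4 mod 2: every variable appears an even number of times on the left, so the left side is 0.
But the right sides sum to 1 (mod 2). 0 ≠ 1 — the system is inconsistent.

The formula is unsatisfiable.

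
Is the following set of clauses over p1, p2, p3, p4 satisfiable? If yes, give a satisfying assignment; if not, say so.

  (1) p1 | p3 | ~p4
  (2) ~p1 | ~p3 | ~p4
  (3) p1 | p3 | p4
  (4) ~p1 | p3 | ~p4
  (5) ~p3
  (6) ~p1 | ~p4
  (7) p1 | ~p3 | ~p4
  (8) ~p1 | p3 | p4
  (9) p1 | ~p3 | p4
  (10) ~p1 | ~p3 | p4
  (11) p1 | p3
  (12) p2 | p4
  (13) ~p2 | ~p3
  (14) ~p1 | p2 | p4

Unsatisfiable — no assignment works.

Case p3 = True:
  Clause (~p3) is falsified — contradiction.
Case p3 = False:
  (p1 | p3) forces p1 = True.
  (~p1 | p3 | ~p4) forces p4 = False.
  Clause (~p1 | p3 | p4) is falsified — contradiction.
Both cases fail, so the formula is unsatisfiable.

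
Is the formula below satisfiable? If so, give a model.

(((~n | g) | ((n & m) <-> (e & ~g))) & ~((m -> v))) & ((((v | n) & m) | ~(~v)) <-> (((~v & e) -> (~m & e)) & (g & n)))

g = True; n = True; v = False; m = True; e = False

  ((~n | g) | ((n & m) <-> (e & ~g))) & ~((m -> v)) = True
    (~n | g) | ((n & m) <-> (e & ~g)) = True
      ~n | g = True
        ~n = False
      (n & m) <-> (e & ~g) = False
        n & m = True
        e & ~g = False
          ~g = False
    ~((m -> v)) = True
      m -> v = False
  (((v | n) & m) | ~(~v)) <-> (((~v & e) -> (~m & e)) & (g & n)) = True
    ((v | n) & m) | ~(~v) = True
      (v | n) & m = True
        v | n = True
      ~(~v) = False
        ~v = True
    ((~v & e) -> (~m & e)) & (g & n) = True
      (~v & e) -> (~m & e) = True
        ~v & e = False
          ~v = True
        ~m & e = False
          ~m = False
      g & n = True
Both conjuncts True, so the formula holds.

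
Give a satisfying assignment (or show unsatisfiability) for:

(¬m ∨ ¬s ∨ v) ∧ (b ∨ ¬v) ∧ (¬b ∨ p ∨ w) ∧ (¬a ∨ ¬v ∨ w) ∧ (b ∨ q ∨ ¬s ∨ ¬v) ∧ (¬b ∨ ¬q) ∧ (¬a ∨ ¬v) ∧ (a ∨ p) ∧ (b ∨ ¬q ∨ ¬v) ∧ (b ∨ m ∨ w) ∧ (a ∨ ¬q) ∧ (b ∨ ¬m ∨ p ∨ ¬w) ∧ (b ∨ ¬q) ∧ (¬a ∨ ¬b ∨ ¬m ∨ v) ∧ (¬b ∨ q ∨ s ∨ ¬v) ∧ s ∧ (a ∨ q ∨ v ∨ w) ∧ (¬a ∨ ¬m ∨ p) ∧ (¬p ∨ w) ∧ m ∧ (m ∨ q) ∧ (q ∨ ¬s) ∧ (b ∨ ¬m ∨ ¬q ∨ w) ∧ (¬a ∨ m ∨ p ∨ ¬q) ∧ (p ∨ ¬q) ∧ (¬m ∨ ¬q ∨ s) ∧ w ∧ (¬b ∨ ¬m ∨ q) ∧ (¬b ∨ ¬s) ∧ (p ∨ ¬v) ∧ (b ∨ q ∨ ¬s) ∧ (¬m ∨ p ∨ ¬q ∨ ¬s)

UNSATISFIABLE

Case q = True:
  (¬b ∨ ¬q) forces b = False.
  Clause (b ∨ ¬q) is falsified — contradiction.
Case q = False:
  (s) forces s = True.
  Clause (q ∨ ¬s) is falsified — contradiction.
Both cases fail, so the formula is unsatisfiable.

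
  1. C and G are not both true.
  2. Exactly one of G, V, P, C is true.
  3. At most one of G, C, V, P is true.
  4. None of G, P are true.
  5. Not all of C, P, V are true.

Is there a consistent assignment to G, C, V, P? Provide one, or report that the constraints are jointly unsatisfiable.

G = False; C = False; V = True; P = False

  (1) C=F, G=F — not both ✓
  (2) {G, V, P, C}: 1 true — exactly one ✓
  (3) {G, C, V, P}: 1 true — at most one ✓
  (4) {G, P}: 0 true — none ✓
  (5) {C, P, V}: 1/3 true — not all ✓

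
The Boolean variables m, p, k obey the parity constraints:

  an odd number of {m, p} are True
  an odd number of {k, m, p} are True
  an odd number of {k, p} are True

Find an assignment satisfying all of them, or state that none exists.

m: False, p: True, k: False

{m, p}: 1 true → odd ✓
{k, m, p}: 1 true → odd ✓
{k, p}: 1 true → odd ✓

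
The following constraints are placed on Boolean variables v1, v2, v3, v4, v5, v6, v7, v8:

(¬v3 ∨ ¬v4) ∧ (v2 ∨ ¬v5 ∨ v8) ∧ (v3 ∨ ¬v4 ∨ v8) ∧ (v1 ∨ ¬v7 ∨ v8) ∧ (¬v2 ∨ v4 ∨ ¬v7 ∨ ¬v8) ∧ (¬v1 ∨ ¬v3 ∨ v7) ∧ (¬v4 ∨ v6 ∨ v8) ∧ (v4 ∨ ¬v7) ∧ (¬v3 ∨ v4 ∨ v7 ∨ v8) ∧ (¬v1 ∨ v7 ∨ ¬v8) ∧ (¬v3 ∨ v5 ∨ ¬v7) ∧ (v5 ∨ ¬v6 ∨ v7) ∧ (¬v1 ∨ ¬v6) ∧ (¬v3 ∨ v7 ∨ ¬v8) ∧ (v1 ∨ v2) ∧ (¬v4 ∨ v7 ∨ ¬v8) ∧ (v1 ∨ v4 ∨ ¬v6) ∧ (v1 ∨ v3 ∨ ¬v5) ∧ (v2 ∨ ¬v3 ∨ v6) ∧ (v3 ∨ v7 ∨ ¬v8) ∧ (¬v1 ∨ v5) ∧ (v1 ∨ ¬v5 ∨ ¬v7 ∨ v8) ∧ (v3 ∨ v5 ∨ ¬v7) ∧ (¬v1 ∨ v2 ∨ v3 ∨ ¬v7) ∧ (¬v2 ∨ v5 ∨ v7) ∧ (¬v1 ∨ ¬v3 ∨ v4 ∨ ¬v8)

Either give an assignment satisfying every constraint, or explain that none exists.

v1 = True, v2 = True, v3 = False, v4 = False, v5 = True, v6 = False, v7 = False, v8 = False

Set v1 = True.
  then (¬v1 ∨ ¬v6) forces v6 = False.
  then (¬v1 ∨ v5) forces v5 = True.
Try v2 = False:
  (v2 ∨ ¬v5 ∨ v8) forces v8 = True.
  (¬v1 ∨ v7 ∨ ¬v8) forces v7 = True.
  (v4 ∨ ¬v7) forces v4 = True.
  (¬v3 ∨ ¬v4) forces v3 = False.
  clause (¬v1 ∨ v2 ∨ v3 ∨ ¬v7) is falsified — backtrack.
So v2 = True.
Try v3 = True:
  (¬v3 ∨ ¬v4) forces v4 = False.
  (¬v1 ∨ ¬v3 ∨ v7) forces v7 = True.
  clause (v4 ∨ ¬v7) is falsified — backtrack.
So v3 = False.
Set v4 = False.
  then (v4 ∨ ¬v7) forces v7 = False.
  then (¬v1 ∨ v7 ∨ ¬v8) forces v8 = False.
All clauses satisfied.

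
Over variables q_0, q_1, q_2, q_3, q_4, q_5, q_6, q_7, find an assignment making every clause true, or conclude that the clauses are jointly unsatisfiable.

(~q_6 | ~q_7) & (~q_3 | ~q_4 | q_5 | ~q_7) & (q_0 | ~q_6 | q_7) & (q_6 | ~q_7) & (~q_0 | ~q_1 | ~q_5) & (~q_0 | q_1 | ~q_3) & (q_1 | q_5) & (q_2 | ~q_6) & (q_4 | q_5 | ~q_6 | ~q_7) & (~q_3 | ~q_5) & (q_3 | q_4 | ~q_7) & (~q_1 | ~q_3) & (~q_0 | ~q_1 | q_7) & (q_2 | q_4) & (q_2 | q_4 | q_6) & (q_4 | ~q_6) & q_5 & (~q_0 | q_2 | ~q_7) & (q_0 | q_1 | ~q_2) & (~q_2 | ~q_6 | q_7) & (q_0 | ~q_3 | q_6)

Unit clause (q_5) forces q_5 = True.
In (~q_3 | ~q_5) only ~q_3 is left, so q_3 = False.
Set q_0 = False.
Set q_1 = False.
  then (q_0 | q_1 | ~q_2) forces q_2 = False.
  then (q_2 | ~q_6) forces q_6 = False.
  then (q_2 | q_4) forces q_4 = True.
  then (q_6 | ~q_7) forces q_7 = False.
All clauses satisfied.

q_0: False, q_1: False, q_2: False, q_3: False, q_4: True, q_5: True, q_6: False, q_7: False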